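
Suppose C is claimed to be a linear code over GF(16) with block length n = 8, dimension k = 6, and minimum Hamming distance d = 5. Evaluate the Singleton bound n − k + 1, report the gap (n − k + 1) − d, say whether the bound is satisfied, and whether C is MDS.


Singleton RHS = n − k + 1 = 3, slack = -2, bound violated (no such code; not MDS).

Singleton bound: d ≤ n − k + 1.
Here n = 8, k = 6, so n − k + 1 = 3.
Given d = 5, check d ≤ 3: NO.
Slack = (n − k + 1) − d = -2.
The slack is negative: d = 5 exceeds n − k + 1 = 3 by 2, so the Singleton bound is violated and no linear [8, 6, 5]_16 code can exist. In particular it is not MDS (MDS requires d = n − k + 1 exactly).
Description: the claimed parameters are [8, 6, 5]_16; such a code would be impossible (violates the Singleton bound).


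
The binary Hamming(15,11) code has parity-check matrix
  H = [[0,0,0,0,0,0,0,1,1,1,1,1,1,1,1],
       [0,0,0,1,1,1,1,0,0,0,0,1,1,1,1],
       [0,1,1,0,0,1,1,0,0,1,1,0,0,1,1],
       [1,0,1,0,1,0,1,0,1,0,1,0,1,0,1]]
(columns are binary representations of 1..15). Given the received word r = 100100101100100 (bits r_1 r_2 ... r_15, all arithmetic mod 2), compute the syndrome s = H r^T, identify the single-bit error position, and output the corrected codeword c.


s = (1, 1, 0, 0)^T, error position = 12, corrected codeword c = 100100101101100

Compute s = H r^T mod 2 one row at a time:
  s_1 = 0 + 1 + 1 + 0 + 0 + 1 + 0 + 0 = 3 ≡ 1 (mod 2).
  s_2 = 1 + 0 + 0 + 1 + 0 + 1 + 0 + 0 = 3 ≡ 1 (mod 2).
  s_3 = 0 + 0 + 0 + 1 + 1 + 0 + 0 + 0 = 2 ≡ 0 (mod 2).
  s_4 = 1 + 0 + 0 + 1 + 1 + 0 + 1 + 0 = 4 ≡ 0 (mod 2).
s = (1, 1, 0, 0)^T — this equals column 12 of H (binary 1100), so error is at position 12.
Correct: flip bit 12 of r = 100100101100100 to get c = 100100101101100.


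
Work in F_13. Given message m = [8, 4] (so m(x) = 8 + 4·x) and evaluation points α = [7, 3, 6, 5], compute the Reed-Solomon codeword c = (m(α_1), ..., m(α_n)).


c = [10, 7, 6, 2]

Message polynomial: m(x) = 8 + 4·x (mod 13).
For each evaluation point α_i, compute m(α_i) mod 13:
  α_1 = 7: Horner steps 4 → 10, so m(7) = 10.
  α_2 = 3: Horner steps 4 → 7, so m(3) = 7.
  α_3 = 6: Horner steps 4 → 6, so m(6) = 6.
  α_4 = 5: Horner steps 4 → 2, so m(5) = 2.
Codeword c = [10, 7, 6, 2] ∈ F_13^4.


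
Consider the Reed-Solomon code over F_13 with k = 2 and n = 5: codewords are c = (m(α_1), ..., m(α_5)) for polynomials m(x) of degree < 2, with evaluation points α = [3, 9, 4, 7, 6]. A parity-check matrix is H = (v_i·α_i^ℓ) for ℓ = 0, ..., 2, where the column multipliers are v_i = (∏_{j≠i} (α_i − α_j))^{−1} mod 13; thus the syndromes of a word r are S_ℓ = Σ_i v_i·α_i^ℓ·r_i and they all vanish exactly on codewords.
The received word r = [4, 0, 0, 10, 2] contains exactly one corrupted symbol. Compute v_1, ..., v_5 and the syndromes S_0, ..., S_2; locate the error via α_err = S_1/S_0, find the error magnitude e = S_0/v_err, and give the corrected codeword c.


S = (3, 12, 9), error at position 3, error magnitude e = 1, c = [4, 0, 12, 10, 2].

Step 1: column multipliers v_i = (∏_{j≠i}(α_i − α_j))^{−1} mod 13.
  i = 1 (α = 3): (3−9)(3−4)(3−7)(3−6) = (−6)·(−1)·(−4)·(−3) = 72 ≡ 7, so v_1 = 7^{−1} = 2 (mod 13).
  i = 2 (α = 9): (9−3)(9−4)(9−7)(9−6) = 6·5·2·3 = 180 ≡ 11, so v_2 = 11^{−1} = 6 (mod 13).
  i = 3 (α = 4): (4−3)(4−9)(4−7)(4−6) = 1·(−5)·(−3)·(−2) = −30 ≡ 9, so v_3 = 9^{−1} = 3 (mod 13).
  i = 4 (α = 7): (7−3)(7−9)(7−4)(7−6) = 4·(−2)·3·1 = −24 ≡ 2, so v_4 = 2^{−1} = 7 (mod 13).
  i = 5 (α = 6): (6−3)(6−9)(6−4)(6−7) = 3·(−3)·2·(−1) = 18 ≡ 5, so v_5 = 5^{−1} = 8 (mod 13).
  v = [2, 6, 3, 7, 8].
Step 2: syndromes of r = [4, 0, 0, 10, 2] (all sums mod 13).
  S_0 = Σ v_i r_i = 2·4 + 6·0 + 3·0 + 7·10 + 8·2 = 94 ≡ 3.
  S_1 = Σ v_i α_i r_i = 2·3·4 + 6·9·0 + 3·4·0 + 7·7·10 + 8·6·2 = 610 ≡ 12.
  α_i^2 mod 13 = [9, 3, 3, 10, 10].
  S_2 = Σ v_i α_i^2 r_i = 2·9·4 + 6·3·0 + 3·3·0 + 7·10·10 + 8·10·2 = 932 ≡ 9.
  S = (3, 12, 9) ≠ 0, so r is not a codeword (an error is present).
Step 3: locate the error. For a single error e at position i, S_ℓ = v_i·e·α_i^ℓ, so α_err = S_1/S_0.
  S_0^{−1} = 3^{−1} = 9 (mod 13), so α_err = 12·9 = 108 ≡ 4 = α_3. Error position i = 3.
  Consistency check: S_2/S_1 = 9·12 = 108 ≡ 4 = α_err ✓ (single-error assumption holds).
Step 4: error magnitude e = S_0/v_3 = S_0·∏_{j≠3}(α_3 − α_j) = 3·9 = 27 ≡ 1 (mod 13).
Step 5: correct position 3: c_3 = r_3 − e = 0 − 1 ≡ 12 (mod 13). Hence c = [4, 0, 12, 10, 2].
  Check: interpolating c through the α_i gives m(x) = 6 + 8·x (degree < 2) with m(α_i) = c_i for every i, so c is indeed a codeword.


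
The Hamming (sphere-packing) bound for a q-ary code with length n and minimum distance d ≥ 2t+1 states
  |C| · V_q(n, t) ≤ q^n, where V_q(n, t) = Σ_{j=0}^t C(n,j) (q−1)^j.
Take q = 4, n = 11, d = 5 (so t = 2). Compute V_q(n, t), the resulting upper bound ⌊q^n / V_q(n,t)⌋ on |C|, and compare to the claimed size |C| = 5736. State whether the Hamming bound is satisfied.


V_q(n, t) = 529, q^n = 4194304, Hamming bound = 7928, |C| = 5736 ≤ bound (satisfied).

Step 1: Compute V_q(n, t) = Σ_{j=0}^2 C(n, j) (q−1)^j.
  j = 0: C(11,0)·(3)^0 = 1·1 = 1.
  j = 1: C(11,1)·(3)^1 = 11·3 = 33.
  j = 2: C(11,2)·(3)^2 = 55·9 = 495.
  V_q(n, t) = 1 + 33 + 495 = 529.
Step 2: q^n = 4^11 = 4194304.
Step 3: Hamming bound ⌊q^n / V_q(n,t)⌋ = ⌊4194304/529⌋ = 7928.
Step 4: Compare |C| = 5736 to 7928: satisfied.
The claimed |C| lies below the Hamming bound.


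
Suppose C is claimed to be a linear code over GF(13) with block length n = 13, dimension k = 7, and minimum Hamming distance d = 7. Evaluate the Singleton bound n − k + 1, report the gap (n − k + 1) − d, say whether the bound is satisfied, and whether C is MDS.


Singleton RHS = n − k + 1 = 7, slack = 0, bound satisfied, MDS.

Singleton bound: d ≤ n − k + 1.
Here n = 13, k = 7, so n − k + 1 = 7.
Given d = 7, check d ≤ 7: YES.
Slack = (n − k + 1) − d = 0.
The code is MDS (slack = 0).
Description: the claimed parameters are [13, 7, 7]_13; such a code would be MDS (meets Singleton bound).


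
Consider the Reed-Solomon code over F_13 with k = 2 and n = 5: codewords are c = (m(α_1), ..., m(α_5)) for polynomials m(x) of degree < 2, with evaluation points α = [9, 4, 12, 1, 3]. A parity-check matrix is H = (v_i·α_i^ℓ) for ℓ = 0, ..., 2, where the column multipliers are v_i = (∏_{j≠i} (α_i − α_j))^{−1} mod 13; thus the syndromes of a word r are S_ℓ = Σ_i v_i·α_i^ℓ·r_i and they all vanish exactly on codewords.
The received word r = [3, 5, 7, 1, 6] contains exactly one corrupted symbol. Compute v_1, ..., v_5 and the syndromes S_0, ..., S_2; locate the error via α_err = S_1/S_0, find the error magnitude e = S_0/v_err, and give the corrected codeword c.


S = (7, 8, 11), error at position 5, error magnitude e = 11, c = [3, 5, 7, 1, 8].

Step 1: column multipliers v_i = (∏_{j≠i}(α_i − α_j))^{−1} mod 13.
  i = 1 (α = 9): (9−4)(9−12)(9−1)(9−3) = 5·(−3)·8·6 = −720 ≡ 8, so v_1 = 8^{−1} = 5 (mod 13).
  i = 2 (α = 4): (4−9)(4−12)(4−1)(4−3) = (−5)·(−8)·3·1 = 120 ≡ 3, so v_2 = 3^{−1} = 9 (mod 13).
  i = 3 (α = 12): (12−9)(12−4)(12−1)(12−3) = 3·8·11·9 = 2376 ≡ 10, so v_3 = 10^{−1} = 4 (mod 13).
  i = 4 (α = 1): (1−9)(1−4)(1−12)(1−3) = (−8)·(−3)·(−11)·(−2) = 528 ≡ 8, so v_4 = 8^{−1} = 5 (mod 13).
  i = 5 (α = 3): (3−9)(3−4)(3−12)(3−1) = (−6)·(−1)·(−9)·2 = −108 ≡ 9, so v_5 = 9^{−1} = 3 (mod 13).
  v = [5, 9, 4, 5, 3].
Step 2: syndromes of r = [3, 5, 7, 1, 6] (all sums mod 13).
  S_0 = Σ v_i r_i = 5·3 + 9·5 + 4·7 + 5·1 + 3·6 = 111 ≡ 7.
  S_1 = Σ v_i α_i r_i = 5·9·3 + 9·4·5 + 4·12·7 + 5·1·1 + 3·3·6 = 710 ≡ 8.
  α_i^2 mod 13 = [3, 3, 1, 1, 9].
  S_2 = Σ v_i α_i^2 r_i = 5·3·3 + 9·3·5 + 4·1·7 + 5·1·1 + 3·9·6 = 375 ≡ 11.
  S = (7, 8, 11) ≠ 0, so r is not a codeword (an error is present).
Step 3: locate the error. For a single error e at position i, S_ℓ = v_i·e·α_i^ℓ, so α_err = S_1/S_0.
  S_0^{−1} = 7^{−1} = 2 (mod 13), so α_err = 8·2 = 16 ≡ 3 = α_5. Error position i = 5.
  Consistency check: S_2/S_1 = 11·5 = 55 ≡ 3 = α_err ✓ (single-error assumption holds).
Step 4: error magnitude e = S_0/v_5 = S_0·∏_{j≠5}(α_5 − α_j) = 7·9 = 63 ≡ 11 (mod 13).
Step 5: correct position 5: c_5 = r_5 − e = 6 − 11 ≡ 8 (mod 13). Hence c = [3, 5, 7, 1, 8].
  Check: interpolating c through the α_i gives m(x) = 4 + 10·x (degree < 2) with m(α_i) = c_i for every i, so c is indeed a codeword.


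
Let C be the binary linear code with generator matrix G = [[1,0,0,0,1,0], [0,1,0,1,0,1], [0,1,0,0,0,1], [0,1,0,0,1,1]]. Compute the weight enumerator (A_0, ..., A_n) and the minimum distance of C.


Weight distribution: A_0 = 1, A_1 = 3, A_2 = 4, A_3 = 4, A_4 = 3, A_5 = 1. Minimum distance d = 1.

Enumerate all 2^4 = 16 messages m ∈ F_2^4.
For each, compute codeword c = mG in F_2^6, then tally its weight.
  m = 0000 → c = 000000, weight = 0.
  m = 1000 → c = 100010, weight = 2.
  m = 0100 → c = 010101, weight = 3.
  m = 1100 → c = 110111, weight = 5.
  m = 0010 → c = 010001, weight = 2.
  m = 1010 → c = 110011, weight = 4.
  m = 0110 → c = 000100, weight = 1.
  m = 1110 → c = 100110, weight = 3.
  m = 0001 → c = 010011, weight = 3.
  m = 1001 → c = 110001, weight = 3.
  m = 0101 → c = 000110, weight = 2.
  m = 1101 → c = 100100, weight = 2.
  m = 0011 → c = 000010, weight = 1.
  m = 1011 → c = 100000, weight = 1.
  m = 0111 → c = 010111, weight = 4.
  m = 1111 → c = 110101, weight = 4.
Tally weights:
  weight 0: 1 codewords.
  weight 1: 3 codewords.
  weight 2: 4 codewords.
  weight 3: 4 codewords.
  weight 4: 3 codewords.
  weight 5: 1 codewords.
Minimum distance d = smallest w > 0 with A_w > 0 = 1.
Sanity: Σ A_w = 16 = 2^4 = 16 ✓.


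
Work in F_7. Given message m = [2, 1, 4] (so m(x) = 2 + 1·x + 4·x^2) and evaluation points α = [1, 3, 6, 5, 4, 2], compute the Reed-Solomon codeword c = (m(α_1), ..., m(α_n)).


c = [0, 6, 5, 2, 0, 6]

Message polynomial: m(x) = 2 + 1·x + 4·x^2 (mod 7).
For each evaluation point α_i, compute m(α_i) mod 7:
  α_1 = 1: Horner steps 4 → 5 → 0, so m(1) = 0.
  α_2 = 3: Horner steps 4 → 6 → 6, so m(3) = 6.
  α_3 = 6: Horner steps 4 → 4 → 5, so m(6) = 5.
  α_4 = 5: Horner steps 4 → 0 → 2, so m(5) = 2.
  α_5 = 4: Horner steps 4 → 3 → 0, so m(4) = 0.
  α_6 = 2: Horner steps 4 → 2 → 6, so m(2) = 6.
Codeword c = [0, 6, 5, 2, 0, 6] ∈ F_7^6.


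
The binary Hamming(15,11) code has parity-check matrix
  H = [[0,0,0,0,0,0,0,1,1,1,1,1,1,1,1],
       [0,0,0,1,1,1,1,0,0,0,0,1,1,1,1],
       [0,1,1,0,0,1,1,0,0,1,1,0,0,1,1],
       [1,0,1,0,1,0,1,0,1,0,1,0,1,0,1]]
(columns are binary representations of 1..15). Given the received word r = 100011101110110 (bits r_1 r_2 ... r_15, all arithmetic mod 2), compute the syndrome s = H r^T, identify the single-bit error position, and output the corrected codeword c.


s = (1, 1, 1, 0)^T, error position = 14, corrected codeword c = 100011101110100

Compute s = H r^T mod 2 one row at a time:
  s_1 = 0 + 1 + 1 + 1 + 0 + 1 + 1 + 0 = 5 ≡ 1 (mod 2).
  s_2 = 0 + 1 + 1 + 1 + 0 + 1 + 1 + 0 = 5 ≡ 1 (mod 2).
  s_3 = 0 + 0 + 1 + 1 + 1 + 1 + 1 + 0 = 5 ≡ 1 (mod 2).
  s_4 = 1 + 0 + 1 + 1 + 1 + 1 + 1 + 0 = 6 ≡ 0 (mod 2).
s = (1, 1, 1, 0)^T — this equals column 14 of H (binary 1110), so error is at position 14.
Correct: flip bit 14 of r = 100011101110110 to get c = 100011101110100.


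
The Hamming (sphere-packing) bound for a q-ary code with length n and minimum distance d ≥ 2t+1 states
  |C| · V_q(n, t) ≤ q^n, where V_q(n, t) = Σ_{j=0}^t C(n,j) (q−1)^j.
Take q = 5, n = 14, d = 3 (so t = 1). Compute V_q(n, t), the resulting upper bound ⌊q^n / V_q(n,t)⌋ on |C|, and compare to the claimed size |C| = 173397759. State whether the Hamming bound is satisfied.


V_q(n, t) = 57, q^n = 6103515625, Hamming bound = 107079221, |C| = 173397759 > bound (violated).

Step 1: Compute V_q(n, t) = Σ_{j=0}^1 C(n, j) (q−1)^j.
  j = 0: C(14,0)·(4)^0 = 1·1 = 1.
  j = 1: C(14,1)·(4)^1 = 14·4 = 56.
  V_q(n, t) = 1 + 56 = 57.
Step 2: q^n = 5^14 = 6103515625.
Step 3: Hamming bound ⌊q^n / V_q(n,t)⌋ = ⌊6103515625/57⌋ = 107079221.
Step 4: Compare |C| = 173397759 to 107079221: violated.
The claimed |C| lies above the Hamming bound, so no 5-ary code of length 14 with d ≥ 3 can have 173397759 codewords.


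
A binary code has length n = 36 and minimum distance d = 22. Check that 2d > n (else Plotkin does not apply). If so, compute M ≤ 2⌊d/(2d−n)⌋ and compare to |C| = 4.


Plotkin bound M ≤ 4; given |C| = 4 ≤ bound (satisfied).

Check applicability: 2d = 44, n = 36.
2d − n = 8 > 0, so Plotkin applies.
Compute d/(2d−n) = 22/8 ≈ 2.7500.
⌊d/(2d−n)⌋ = 2.
Plotkin bound: M ≤ 2·2 = 4.
Given |C| = 4, check: satisfied.
This |C| is at the Plotkin bound.


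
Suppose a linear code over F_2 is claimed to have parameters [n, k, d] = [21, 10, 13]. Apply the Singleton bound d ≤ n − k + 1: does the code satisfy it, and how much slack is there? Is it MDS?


Singleton RHS = n − k + 1 = 12, slack = -1, bound violated (no such code; not MDS).

Singleton bound: d ≤ n − k + 1.
Here n = 21, k = 10, so n − k + 1 = 12.
Given d = 13, check d ≤ 12: NO.
Slack = (n − k + 1) − d = -1.
The slack is negative: d = 13 exceeds n − k + 1 = 12 by 1, so the Singleton bound is violated and no linear [21, 10, 13]_2 code can exist. In particular it is not MDS (MDS requires d = n − k + 1 exactly).
Description: the claimed parameters are [21, 10, 13]_2; such a code would be impossible (violates the Singleton bound).


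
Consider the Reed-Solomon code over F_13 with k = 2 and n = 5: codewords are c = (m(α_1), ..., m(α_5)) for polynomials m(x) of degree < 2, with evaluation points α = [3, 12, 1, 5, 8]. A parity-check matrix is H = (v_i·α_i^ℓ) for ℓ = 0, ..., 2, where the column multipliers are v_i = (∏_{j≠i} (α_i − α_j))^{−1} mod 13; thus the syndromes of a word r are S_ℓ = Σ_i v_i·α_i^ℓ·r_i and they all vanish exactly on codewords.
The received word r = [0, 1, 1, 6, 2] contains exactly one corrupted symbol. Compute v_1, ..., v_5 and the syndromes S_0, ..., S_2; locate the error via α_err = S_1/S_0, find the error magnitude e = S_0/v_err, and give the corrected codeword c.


S = (4, 4, 4), error at position 3, error magnitude e = 7, c = [0, 1, 7, 6, 2].

Step 1: column multipliers v_i = (∏_{j≠i}(α_i − α_j))^{−1} mod 13.
  i = 1 (α = 3): (3−12)(3−1)(3−5)(3−8) = (−9)·2·(−2)·(−5) = −180 ≡ 2, so v_1 = 2^{−1} = 7 (mod 13).
  i = 2 (α = 12): (12−3)(12−1)(12−5)(12−8) = 9·11·7·4 = 2772 ≡ 3, so v_2 = 3^{−1} = 9 (mod 13).
  i = 3 (α = 1): (1−3)(1−12)(1−5)(1−8) = (−2)·(−11)·(−4)·(−7) = 616 ≡ 5, so v_3 = 5^{−1} = 8 (mod 13).
  i = 4 (α = 5): (5−3)(5−12)(5−1)(5−8) = 2·(−7)·4·(−3) = 168 ≡ 12, so v_4 = 12^{−1} = 12 (mod 13).
  i = 5 (α = 8): (8−3)(8−12)(8−1)(8−5) = 5·(−4)·7·3 = −420 ≡ 9, so v_5 = 9^{−1} = 3 (mod 13).
  v = [7, 9, 8, 12, 3].
Step 2: syndromes of r = [0, 1, 1, 6, 2] (all sums mod 13).
  S_0 = Σ v_i r_i = 7·0 + 9·1 + 8·1 + 12·6 + 3·2 = 95 ≡ 4.
  S_1 = Σ v_i α_i r_i = 7·3·0 + 9·12·1 + 8·1·1 + 12·5·6 + 3·8·2 = 524 ≡ 4.
  α_i^2 mod 13 = [9, 1, 1, 12, 12].
  S_2 = Σ v_i α_i^2 r_i = 7·9·0 + 9·1·1 + 8·1·1 + 12·12·6 + 3·12·2 = 953 ≡ 4.
  S = (4, 4, 4) ≠ 0, so r is not a codeword (an error is present).
Step 3: locate the error. For a single error e at position i, S_ℓ = v_i·e·α_i^ℓ, so α_err = S_1/S_0.
  S_0^{−1} = 4^{−1} = 10 (mod 13), so α_err = 4·10 = 40 ≡ 1 = α_3. Error position i = 3.
  Consistency check: S_2/S_1 = 4·10 = 40 ≡ 1 = α_err ✓ (single-error assumption holds).
Step 4: error magnitude e = S_0/v_3 = S_0·∏_{j≠3}(α_3 − α_j) = 4·5 = 20 ≡ 7 (mod 13).
Step 5: correct position 3: c_3 = r_3 − e = 1 − 7 ≡ 7 (mod 13). Hence c = [0, 1, 7, 6, 2].
  Check: interpolating c through the α_i gives m(x) = 4 + 3·x (degree < 2) with m(α_i) = c_i for every i, so c is indeed a codeword.


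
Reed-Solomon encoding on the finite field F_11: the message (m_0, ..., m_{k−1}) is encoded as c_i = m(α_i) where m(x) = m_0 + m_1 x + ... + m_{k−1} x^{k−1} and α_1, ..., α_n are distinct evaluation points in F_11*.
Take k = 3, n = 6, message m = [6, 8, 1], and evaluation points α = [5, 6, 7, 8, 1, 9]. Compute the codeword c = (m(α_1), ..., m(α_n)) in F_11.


c = [5, 2, 1, 2, 4, 5]

Message polynomial: m(x) = 6 + 8·x + 1·x^2 (mod 11).
For each evaluation point α_i, compute m(α_i) mod 11:
  α_1 = 5: Horner steps 1 → 2 → 5, so m(5) = 5.
  α_2 = 6: Horner steps 1 → 3 → 2, so m(6) = 2.
  α_3 = 7: Horner steps 1 → 4 → 1, so m(7) = 1.
  α_4 = 8: Horner steps 1 → 5 → 2, so m(8) = 2.
  α_5 = 1: Horner steps 1 → 9 → 4, so m(1) = 4.
  α_6 = 9: Horner steps 1 → 6 → 5, so m(9) = 5.
Codeword c = [5, 2, 1, 2, 4, 5] ∈ F_11^6.


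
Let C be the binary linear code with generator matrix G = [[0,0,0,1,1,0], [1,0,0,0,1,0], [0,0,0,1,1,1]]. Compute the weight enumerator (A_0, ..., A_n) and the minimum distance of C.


Weight distribution: A_0 = 1, A_1 = 1, A_2 = 3, A_3 = 3. Minimum distance d = 1.

Enumerate all 2^3 = 8 messages m ∈ F_2^3.
For each, compute codeword c = mG in F_2^6, then tally its weight.
  m = 000 → c = 000000, weight = 0.
  m = 100 → c = 000110, weight = 2.
  m = 010 → c = 100010, weight = 2.
  m = 110 → c = 100100, weight = 2.
  m = 001 → c = 000111, weight = 3.
  m = 101 → c = 000001, weight = 1.
  m = 011 → c = 100101, weight = 3.
  m = 111 → c = 100011, weight = 3.
Tally weights:
  weight 0: 1 codewords.
  weight 1: 1 codewords.
  weight 2: 3 codewords.
  weight 3: 3 codewords.
Minimum distance d = smallest w > 0 with A_w > 0 = 1.
Sanity: Σ A_w = 8 = 2^3 = 8 ✓.


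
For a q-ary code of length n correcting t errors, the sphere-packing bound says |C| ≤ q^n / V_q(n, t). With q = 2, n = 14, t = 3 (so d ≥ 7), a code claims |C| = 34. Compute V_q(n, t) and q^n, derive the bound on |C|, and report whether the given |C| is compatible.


V_q(n, t) = 470, q^n = 16384, Hamming bound = 34, |C| = 34 ≤ bound (satisfied).

Step 1: Compute V_q(n, t) = Σ_{j=0}^3 C(n, j) (q−1)^j.
  j = 0: C(14,0)·(1)^0 = 1·1 = 1.
  j = 1: C(14,1)·(1)^1 = 14·1 = 14.
  j = 2: C(14,2)·(1)^2 = 91·1 = 91.
  j = 3: C(14,3)·(1)^3 = 364·1 = 364.
  V_q(n, t) = 1 + 14 + 91 + 364 = 470.
Step 2: q^n = 2^14 = 16384.
Step 3: Hamming bound ⌊q^n / V_q(n,t)⌋ = ⌊16384/470⌋ = 34.
Step 4: Compare |C| = 34 to 34: satisfied.
The claimed |C| lies at the Hamming bound (tight).


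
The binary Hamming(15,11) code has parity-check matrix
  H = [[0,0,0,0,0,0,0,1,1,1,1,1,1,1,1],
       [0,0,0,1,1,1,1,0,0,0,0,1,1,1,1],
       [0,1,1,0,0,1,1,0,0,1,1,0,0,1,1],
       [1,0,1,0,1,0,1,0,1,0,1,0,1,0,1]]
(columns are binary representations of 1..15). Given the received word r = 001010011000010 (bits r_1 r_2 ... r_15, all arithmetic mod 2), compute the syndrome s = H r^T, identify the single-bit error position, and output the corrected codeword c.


s = (1, 0, 0, 1)^T, error position = 9, corrected codeword c = 001010010000010

Compute s = H r^T mod 2 one row at a time:
  s_1 = 1 + 1 + 0 + 0 + 0 + 0 + 1 + 0 = 3 ≡ 1 (mod 2).
  s_2 = 0 + 1 + 0 + 0 + 0 + 0 + 1 + 0 = 2 ≡ 0 (mod 2).
  s_3 = 0 + 1 + 0 + 0 + 0 + 0 + 1 + 0 = 2 ≡ 0 (mod 2).
  s_4 = 0 + 1 + 1 + 0 + 1 + 0 + 0 + 0 = 3 ≡ 1 (mod 2).
s = (1, 0, 0, 1)^T — this equals column 9 of H (binary 1001), so error is at position 9.
Correct: flip bit 9 of r = 001010011000010 to get c = 001010010000010.


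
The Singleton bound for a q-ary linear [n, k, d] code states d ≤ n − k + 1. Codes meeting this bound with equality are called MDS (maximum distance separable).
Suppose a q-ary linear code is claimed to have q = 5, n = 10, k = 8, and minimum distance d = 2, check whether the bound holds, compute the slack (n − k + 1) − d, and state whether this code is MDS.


Singleton RHS = n − k + 1 = 3, slack = 1, bound satisfied, not MDS.

Singleton bound: d ≤ n − k + 1.
Here n = 10, k = 8, so n − k + 1 = 3.
Given d = 2, check d ≤ 3: YES.
Slack = (n − k + 1) − d = 1.
The code is NOT MDS (slack = 1 > 0).
Description: the claimed parameters are [10, 8, 2]_5; such a code would be non-MDS.


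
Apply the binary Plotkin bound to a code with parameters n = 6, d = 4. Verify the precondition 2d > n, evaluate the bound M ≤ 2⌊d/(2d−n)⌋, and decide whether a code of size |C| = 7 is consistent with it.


Plotkin bound M ≤ 4; given |C| = 7 > bound (violated).

Check applicability: 2d = 8, n = 6.
2d − n = 2 > 0, so Plotkin applies.
Compute d/(2d−n) = 4/2 ≈ 2.0000.
⌊d/(2d−n)⌋ = 2.
Plotkin bound: M ≤ 2·2 = 4.
Given |C| = 7, check: VIOLATED.
This |C| is above the Plotkin bound, so no binary code with n = 6, d = 4 and 7 codewords exists.


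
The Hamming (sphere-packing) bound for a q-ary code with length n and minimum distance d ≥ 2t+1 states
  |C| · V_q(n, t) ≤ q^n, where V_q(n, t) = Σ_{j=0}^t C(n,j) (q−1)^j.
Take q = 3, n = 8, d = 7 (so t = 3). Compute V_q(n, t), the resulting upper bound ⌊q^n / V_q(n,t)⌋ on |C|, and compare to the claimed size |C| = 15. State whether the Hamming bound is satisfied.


V_q(n, t) = 577, q^n = 6561, Hamming bound = 11, |C| = 15 > bound (violated).

Step 1: Compute V_q(n, t) = Σ_{j=0}^3 C(n, j) (q−1)^j.
  j = 0: C(8,0)·(2)^0 = 1·1 = 1.
  j = 1: C(8,1)·(2)^1 = 8·2 = 16.
  j = 2: C(8,2)·(2)^2 = 28·4 = 112.
  j = 3: C(8,3)·(2)^3 = 56·8 = 448.
  V_q(n, t) = 1 + 16 + 112 + 448 = 577.
Step 2: q^n = 3^8 = 6561.
Step 3: Hamming bound ⌊q^n / V_q(n,t)⌋ = ⌊6561/577⌋ = 11.
Step 4: Compare |C| = 15 to 11: violated.
The claimed |C| lies above the Hamming bound, so no 3-ary code of length 8 with d ≥ 7 can have 15 codewords.


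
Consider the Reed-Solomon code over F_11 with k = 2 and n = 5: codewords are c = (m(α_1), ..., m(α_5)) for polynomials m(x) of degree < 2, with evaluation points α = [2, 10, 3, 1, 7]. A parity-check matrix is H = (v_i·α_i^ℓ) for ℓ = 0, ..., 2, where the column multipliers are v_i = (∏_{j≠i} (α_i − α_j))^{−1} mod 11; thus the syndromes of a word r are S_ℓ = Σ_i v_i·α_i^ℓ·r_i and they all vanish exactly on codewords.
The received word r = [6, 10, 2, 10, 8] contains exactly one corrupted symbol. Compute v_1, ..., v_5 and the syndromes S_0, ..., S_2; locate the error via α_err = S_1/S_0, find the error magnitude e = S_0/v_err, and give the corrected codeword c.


S = (5, 6, 5), error at position 2, error magnitude e = 3, c = [6, 7, 2, 10, 8].

Step 1: column multipliers v_i = (∏_{j≠i}(α_i − α_j))^{−1} mod 11.
  i = 1 (α = 2): (2−10)(2−3)(2−1)(2−7) = (−8)·(−1)·1·(−5) = −40 ≡ 4, so v_1 = 4^{−1} = 3 (mod 11).
  i = 2 (α = 10): (10−2)(10−3)(10−1)(10−7) = 8·7·9·3 = 1512 ≡ 5, so v_2 = 5^{−1} = 9 (mod 11).
  i = 3 (α = 3): (3−2)(3−10)(3−1)(3−7) = 1·(−7)·2·(−4) = 56 ≡ 1, so v_3 = 1^{−1} = 1 (mod 11).
  i = 4 (α = 1): (1−2)(1−10)(1−3)(1−7) = (−1)·(−9)·(−2)·(−6) = 108 ≡ 9, so v_4 = 9^{−1} = 5 (mod 11).
  i = 5 (α = 7): (7−2)(7−10)(7−3)(7−1) = 5·(−3)·4·6 = −360 ≡ 3, so v_5 = 3^{−1} = 4 (mod 11).
  v = [3, 9, 1, 5, 4].
Step 2: syndromes of r = [6, 10, 2, 10, 8] (all sums mod 11).
  S_0 = Σ v_i r_i = 3·6 + 9·10 + 1·2 + 5·10 + 4·8 = 192 ≡ 5.
  S_1 = Σ v_i α_i r_i = 3·2·6 + 9·10·10 + 1·3·2 + 5·1·10 + 4·7·8 = 1216 ≡ 6.
  α_i^2 mod 11 = [4, 1, 9, 1, 5].
  S_2 = Σ v_i α_i^2 r_i = 3·4·6 + 9·1·10 + 1·9·2 + 5·1·10 + 4·5·8 = 390 ≡ 5.
  S = (5, 6, 5) ≠ 0, so r is not a codeword (an error is present).
Step 3: locate the error. For a single error e at position i, S_ℓ = v_i·e·α_i^ℓ, so α_err = S_1/S_0.
  S_0^{−1} = 5^{−1} = 9 (mod 11), so α_err = 6·9 = 54 ≡ 10 = α_2. Error position i = 2.
  Consistency check: S_2/S_1 = 5·2 = 10 ≡ 10 = α_err ✓ (single-error assumption holds).
Step 4: error magnitude e = S_0/v_2 = S_0·∏_{j≠2}(α_2 − α_j) = 5·5 = 25 ≡ 3 (mod 11).
Step 5: correct position 2: c_2 = r_2 − e = 10 − 3 ≡ 7 (mod 11). Hence c = [6, 7, 2, 10, 8].
  Check: interpolating c through the α_i gives m(x) = 3 + 7·x (degree < 2) with m(α_i) = c_i for every i, so c is indeed a codeword.


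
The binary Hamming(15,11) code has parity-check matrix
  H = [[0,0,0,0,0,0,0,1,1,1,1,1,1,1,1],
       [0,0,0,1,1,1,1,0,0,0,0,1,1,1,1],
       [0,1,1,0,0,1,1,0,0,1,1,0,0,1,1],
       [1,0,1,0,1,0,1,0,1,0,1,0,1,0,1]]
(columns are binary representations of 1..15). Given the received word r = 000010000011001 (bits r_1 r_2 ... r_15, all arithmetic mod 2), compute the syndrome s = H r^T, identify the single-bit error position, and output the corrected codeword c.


s = (1, 1, 0, 1)^T, error position = 13, corrected codeword c = 000010000011101

Compute s = H r^T mod 2 one row at a time:
  s_1 = 0 + 0 + 0 + 1 + 1 + 0 + 0 + 1 = 3 ≡ 1 (mod 2).
  s_2 = 0 + 1 + 0 + 0 + 1 + 0 + 0 + 1 = 3 ≡ 1 (mod 2).
  s_3 = 0 + 0 + 0 + 0 + 0 + 1 + 0 + 1 = 2 ≡ 0 (mod 2).
  s_4 = 0 + 0 + 1 + 0 + 0 + 1 + 0 + 1 = 3 ≡ 1 (mod 2).
s = (1, 1, 0, 1)^T — this equals column 13 of H (binary 1101), so error is at position 13.
Correct: flip bit 13 of r = 000010000011001 to get c = 000010000011101.


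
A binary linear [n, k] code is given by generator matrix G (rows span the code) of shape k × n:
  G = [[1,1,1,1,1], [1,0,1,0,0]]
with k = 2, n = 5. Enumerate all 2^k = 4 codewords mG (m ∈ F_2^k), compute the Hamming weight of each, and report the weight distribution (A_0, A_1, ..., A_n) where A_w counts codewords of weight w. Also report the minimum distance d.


Weight distribution: A_0 = 1, A_2 = 1, A_3 = 1, A_5 = 1. Minimum distance d = 2.

Enumerate all 2^2 = 4 messages m ∈ F_2^2.
For each, compute codeword c = mG in F_2^5, then tally its weight.
  m = 00 → c = 00000, weight = 0.
  m = 10 → c = 11111, weight = 5.
  m = 01 → c = 10100, weight = 2.
  m = 11 → c = 01011, weight = 3.
Tally weights:
  weight 0: 1 codewords.
  weight 2: 1 codewords.
  weight 3: 1 codewords.
  weight 5: 1 codewords.
Minimum distance d = smallest w > 0 with A_w > 0 = 2.
Sanity: Σ A_w = 4 = 2^2 = 4 ✓.


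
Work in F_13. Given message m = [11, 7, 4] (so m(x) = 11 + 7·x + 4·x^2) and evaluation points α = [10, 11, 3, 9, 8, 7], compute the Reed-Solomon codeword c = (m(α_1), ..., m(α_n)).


c = [0, 0, 3, 8, 11, 9]

Message polynomial: m(x) = 11 + 7·x + 4·x^2 (mod 13).
For each evaluation point α_i, compute m(α_i) mod 13:
  α_1 = 10: Horner steps 4 → 8 → 0, so m(10) = 0.
  α_2 = 11: Horner steps 4 → 12 → 0, so m(11) = 0.
  α_3 = 3: Horner steps 4 → 6 → 3, so m(3) = 3.
  α_4 = 9: Horner steps 4 → 4 → 8, so m(9) = 8.
  α_5 = 8: Horner steps 4 → 0 → 11, so m(8) = 11.
  α_6 = 7: Horner steps 4 → 9 → 9, so m(7) = 9.
Codeword c = [0, 0, 3, 8, 11, 9] ∈ F_13^6.


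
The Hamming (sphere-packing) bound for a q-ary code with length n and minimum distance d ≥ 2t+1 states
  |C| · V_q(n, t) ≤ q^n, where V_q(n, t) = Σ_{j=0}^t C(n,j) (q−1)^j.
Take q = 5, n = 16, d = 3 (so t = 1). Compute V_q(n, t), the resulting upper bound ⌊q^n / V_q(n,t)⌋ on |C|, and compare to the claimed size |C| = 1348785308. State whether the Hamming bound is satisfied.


V_q(n, t) = 65, q^n = 152587890625, Hamming bound = 2347506009, |C| = 1348785308 ≤ bound (satisfied).

Step 1: Compute V_q(n, t) = Σ_{j=0}^1 C(n, j) (q−1)^j.
  j = 0: C(16,0)·(4)^0 = 1·1 = 1.
  j = 1: C(16,1)·(4)^1 = 16·4 = 64.
  V_q(n, t) = 1 + 64 = 65.
Step 2: q^n = 5^16 = 152587890625.
Step 3: Hamming bound ⌊q^n / V_q(n,t)⌋ = ⌊152587890625/65⌋ = 2347506009.
Step 4: Compare |C| = 1348785308 to 2347506009: satisfied.
The claimed |C| lies below the Hamming bound.


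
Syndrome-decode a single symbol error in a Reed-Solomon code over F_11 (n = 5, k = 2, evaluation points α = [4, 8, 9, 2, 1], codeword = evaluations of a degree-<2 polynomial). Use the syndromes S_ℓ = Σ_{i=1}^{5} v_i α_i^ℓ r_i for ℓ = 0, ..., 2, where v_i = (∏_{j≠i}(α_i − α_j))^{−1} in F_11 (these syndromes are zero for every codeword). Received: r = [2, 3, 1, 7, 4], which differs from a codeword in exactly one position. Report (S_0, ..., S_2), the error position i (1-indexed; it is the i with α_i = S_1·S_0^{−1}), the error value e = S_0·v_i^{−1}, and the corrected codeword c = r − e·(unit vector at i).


S = (10, 2, 7), error at position 3, error magnitude e = 6, c = [2, 3, 6, 7, 4].

Step 1: column multipliers v_i = (∏_{j≠i}(α_i − α_j))^{−1} mod 11.
  i = 1 (α = 4): (4−8)(4−9)(4−2)(4−1) = (−4)·(−5)·2·3 = 120 ≡ 10, so v_1 = 10^{−1} = 10 (mod 11).
  i = 2 (α = 8): (8−4)(8−9)(8−2)(8−1) = 4·(−1)·6·7 = −168 ≡ 8, so v_2 = 8^{−1} = 7 (mod 11).
  i = 3 (α = 9): (9−4)(9−8)(9−2)(9−1) = 5·1·7·8 = 280 ≡ 5, so v_3 = 5^{−1} = 9 (mod 11).
  i = 4 (α = 2): (2−4)(2−8)(2−9)(2−1) = (−2)·(−6)·(−7)·1 = −84 ≡ 4, so v_4 = 4^{−1} = 3 (mod 11).
  i = 5 (α = 1): (1−4)(1−8)(1−9)(1−2) = (−3)·(−7)·(−8)·(−1) = 168 ≡ 3, so v_5 = 3^{−1} = 4 (mod 11).
  v = [10, 7, 9, 3, 4].
Step 2: syndromes of r = [2, 3, 1, 7, 4] (all sums mod 11).
  S_0 = Σ v_i r_i = 10·2 + 7·3 + 9·1 + 3·7 + 4·4 = 87 ≡ 10.
  S_1 = Σ v_i α_i r_i = 10·4·2 + 7·8·3 + 9·9·1 + 3·2·7 + 4·1·4 = 387 ≡ 2.
  α_i^2 mod 11 = [5, 9, 4, 4, 1].
  S_2 = Σ v_i α_i^2 r_i = 10·5·2 + 7·9·3 + 9·4·1 + 3·4·7 + 4·1·4 = 425 ≡ 7.
  S = (10, 2, 7) ≠ 0, so r is not a codeword (an error is present).
Step 3: locate the error. For a single error e at position i, S_ℓ = v_i·e·α_i^ℓ, so α_err = S_1/S_0.
  S_0^{−1} = 10^{−1} = 10 (mod 11), so α_err = 2·10 = 20 ≡ 9 = α_3. Error position i = 3.
  Consistency check: S_2/S_1 = 7·6 = 42 ≡ 9 = α_err ✓ (single-error assumption holds).
Step 4: error magnitude e = S_0/v_3 = S_0·∏_{j≠3}(α_3 − α_j) = 10·5 = 50 ≡ 6 (mod 11).
Step 5: correct position 3: c_3 = r_3 − e = 1 − 6 ≡ 6 (mod 11). Hence c = [2, 3, 6, 7, 4].
  Check: interpolating c through the α_i gives m(x) = 1 + 3·x (degree < 2) with m(α_i) = c_i for every i, so c is indeed a codeword.


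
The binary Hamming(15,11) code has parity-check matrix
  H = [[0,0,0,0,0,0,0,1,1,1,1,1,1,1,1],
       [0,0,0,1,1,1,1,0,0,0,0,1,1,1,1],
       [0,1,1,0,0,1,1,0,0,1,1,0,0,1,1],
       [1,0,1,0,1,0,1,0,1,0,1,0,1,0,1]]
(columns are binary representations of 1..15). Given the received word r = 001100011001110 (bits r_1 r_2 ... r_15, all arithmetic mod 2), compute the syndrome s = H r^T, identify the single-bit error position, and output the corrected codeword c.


s = (1, 0, 0, 1)^T, error position = 9, corrected codeword c = 001100010001110

Compute s = H r^T mod 2 one row at a time:
  s_1 = 1 + 1 + 0 + 0 + 1 + 1 + 1 + 0 = 5 ≡ 1 (mod 2).
  s_2 = 1 + 0 + 0 + 0 + 1 + 1 + 1 + 0 = 4 ≡ 0 (mod 2).
  s_3 = 0 + 1 + 0 + 0 + 0 + 0 + 1 + 0 = 2 ≡ 0 (mod 2).
  s_4 = 0 + 1 + 0 + 0 + 1 + 0 + 1 + 0 = 3 ≡ 1 (mod 2).
s = (1, 0, 0, 1)^T — this equals column 9 of H (binary 1001), so error is at position 9.
Correct: flip bit 9 of r = 001100011001110 to get c = 001100010001110.


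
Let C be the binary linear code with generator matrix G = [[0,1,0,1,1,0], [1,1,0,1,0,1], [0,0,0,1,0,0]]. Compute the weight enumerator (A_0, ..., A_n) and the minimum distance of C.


Weight distribution: A_0 = 1, A_1 = 1, A_2 = 1, A_3 = 3, A_4 = 2. Minimum distance d = 1.

Enumerate all 2^3 = 8 messages m ∈ F_2^3.
For each, compute codeword c = mG in F_2^6, then tally its weight.
  m = 000 → c = 000000, weight = 0.
  m = 100 → c = 010110, weight = 3.
  m = 010 → c = 110101, weight = 4.
  m = 110 → c = 100011, weight = 3.
  m = 001 → c = 000100, weight = 1.
  m = 101 → c = 010010, weight = 2.
  m = 011 → c = 110001, weight = 3.
  m = 111 → c = 100111, weight = 4.
Tally weights:
  weight 0: 1 codewords.
  weight 1: 1 codewords.
  weight 2: 1 codewords.
  weight 3: 3 codewords.
  weight 4: 2 codewords.
Minimum distance d = smallest w > 0 with A_w > 0 = 1.
Sanity: Σ A_w = 8 = 2^3 = 8 ✓.


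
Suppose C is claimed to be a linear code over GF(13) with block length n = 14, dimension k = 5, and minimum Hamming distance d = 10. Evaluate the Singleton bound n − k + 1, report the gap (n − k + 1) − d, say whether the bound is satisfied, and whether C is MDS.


Singleton RHS = n − k + 1 = 10, slack = 0, bound satisfied, MDS.

Singleton bound: d ≤ n − k + 1.
Here n = 14, k = 5, so n − k + 1 = 10.
Given d = 10, check d ≤ 10: YES.
Slack = (n − k + 1) − d = 0.
The code is MDS (slack = 0).
Description: the claimed parameters are [14, 5, 10]_13; such a code would be MDS (meets Singleton bound).


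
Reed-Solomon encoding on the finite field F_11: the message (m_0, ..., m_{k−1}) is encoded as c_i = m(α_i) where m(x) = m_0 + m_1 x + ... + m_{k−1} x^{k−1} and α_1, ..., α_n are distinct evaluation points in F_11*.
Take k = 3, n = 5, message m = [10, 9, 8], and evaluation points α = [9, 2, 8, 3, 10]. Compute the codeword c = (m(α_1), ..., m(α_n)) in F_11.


c = [2, 5, 0, 10, 9]

Message polynomial: m(x) = 10 + 9·x + 8·x^2 (mod 11).
For each evaluation point α_i, compute m(α_i) mod 11:
  α_1 = 9: Horner steps 8 → 4 → 2, so m(9) = 2.
  α_2 = 2: Horner steps 8 → 3 → 5, so m(2) = 5.
  α_3 = 8: Horner steps 8 → 7 → 0, so m(8) = 0.
  α_4 = 3: Horner steps 8 → 0 → 10, so m(3) = 10.
  α_5 = 10: Horner steps 8 → 1 → 9, so m(10) = 9.
Codeword c = [2, 5, 0, 10, 9] ∈ F_11^5.


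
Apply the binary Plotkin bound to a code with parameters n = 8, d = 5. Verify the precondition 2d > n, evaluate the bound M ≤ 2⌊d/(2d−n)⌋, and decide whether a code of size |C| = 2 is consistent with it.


Plotkin bound M ≤ 4; given |C| = 2 ≤ bound (satisfied).

Check applicability: 2d = 10, n = 8.
2d − n = 2 > 0, so Plotkin applies.
Compute d/(2d−n) = 5/2 ≈ 2.5000.
⌊d/(2d−n)⌋ = 2.
Plotkin bound: M ≤ 2·2 = 4.
Given |C| = 2, check: satisfied.
This |C| is below the Plotkin bound.


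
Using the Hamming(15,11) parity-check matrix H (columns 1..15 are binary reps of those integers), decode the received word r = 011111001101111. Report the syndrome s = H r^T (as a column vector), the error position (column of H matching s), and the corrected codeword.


s = (0, 1, 0, 1)^T, error position = 5, corrected codeword c = 011101001101111

Compute s = H r^T mod 2 one row at a time:
  s_1 = 0 + 1 + 1 + 0 + 1 + 1 + 1 + 1 = 6 ≡ 0 (mod 2).
  s_2 = 1 + 1 + 1 + 0 + 1 + 1 + 1 + 1 = 7 ≡ 1 (mod 2).
  s_3 = 1 + 1 + 1 + 0 + 1 + 0 + 1 + 1 = 6 ≡ 0 (mod 2).
  s_4 = 0 + 1 + 1 + 0 + 1 + 0 + 1 + 1 = 5 ≡ 1 (mod 2).
s = (0, 1, 0, 1)^T — this equals column 5 of H (binary 0101), so error is at position 5.
Correct: flip bit 5 of r = 011111001101111 to get c = 011101001101111.


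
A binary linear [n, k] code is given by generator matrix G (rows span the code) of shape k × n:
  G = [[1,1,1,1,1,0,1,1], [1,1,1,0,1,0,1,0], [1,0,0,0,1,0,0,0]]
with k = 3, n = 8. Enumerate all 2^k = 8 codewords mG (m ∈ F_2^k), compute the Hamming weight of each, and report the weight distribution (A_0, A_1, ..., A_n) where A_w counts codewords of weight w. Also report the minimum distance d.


Weight distribution: A_0 = 1, A_2 = 2, A_3 = 1, A_4 = 1, A_5 = 2, A_7 = 1. Minimum distance d = 2.

Enumerate all 2^3 = 8 messages m ∈ F_2^3.
For each, compute codeword c = mG in F_2^8, then tally its weight.
  m = 000 → c = 00000000, weight = 0.
  m = 100 → c = 11111011, weight = 7.
  m = 010 → c = 11101010, weight = 5.
  m = 110 → c = 00010001, weight = 2.
  m = 001 → c = 10001000, weight = 2.
  m = 101 → c = 01110011, weight = 5.
  m = 011 → c = 01100010, weight = 3.
  m = 111 → c = 10011001, weight = 4.
Tally weights:
  weight 0: 1 codewords.
  weight 2: 2 codewords.
  weight 3: 1 codewords.
  weight 4: 1 codewords.
  weight 5: 2 codewords.
  weight 7: 1 codewords.
Minimum distance d = smallest w > 0 with A_w > 0 = 2.
Sanity: Σ A_w = 8 = 2^3 = 8 ✓.


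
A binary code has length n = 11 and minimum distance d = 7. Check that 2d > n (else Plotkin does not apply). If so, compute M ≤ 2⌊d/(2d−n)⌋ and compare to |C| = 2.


Plotkin bound M ≤ 4; given |C| = 2 ≤ bound (satisfied).

Check applicability: 2d = 14, n = 11.
2d − n = 3 > 0, so Plotkin applies.
Compute d/(2d−n) = 7/3 ≈ 2.3333.
⌊d/(2d−n)⌋ = 2.
Plotkin bound: M ≤ 2·2 = 4.
Given |C| = 2, check: satisfied.
This |C| is below the Plotkin bound.


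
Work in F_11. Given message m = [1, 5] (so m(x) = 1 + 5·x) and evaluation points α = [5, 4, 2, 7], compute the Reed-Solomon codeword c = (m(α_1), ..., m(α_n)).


c = [4, 10, 0, 3]

Message polynomial: m(x) = 1 + 5·x (mod 11).
For each evaluation point α_i, compute m(α_i) mod 11:
  α_1 = 5: Horner steps 5 → 4, so m(5) = 4.
  α_2 = 4: Horner steps 5 → 10, so m(4) = 10.
  α_3 = 2: Horner steps 5 → 0, so m(2) = 0.
  α_4 = 7: Horner steps 5 → 3, so m(7) = 3.
Codeword c = [4, 10, 0, 3] ∈ F_11^4.


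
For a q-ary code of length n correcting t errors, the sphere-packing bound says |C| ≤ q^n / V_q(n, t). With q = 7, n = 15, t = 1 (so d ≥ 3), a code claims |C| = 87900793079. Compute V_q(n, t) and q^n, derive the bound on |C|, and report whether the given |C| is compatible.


V_q(n, t) = 91, q^n = 4747561509943, Hamming bound = 52171005603, |C| = 87900793079 > bound (violated).

Step 1: Compute V_q(n, t) = Σ_{j=0}^1 C(n, j) (q−1)^j.
  j = 0: C(15,0)·(6)^0 = 1·1 = 1.
  j = 1: C(15,1)·(6)^1 = 15·6 = 90.
  V_q(n, t) = 1 + 90 = 91.
Step 2: q^n = 7^15 = 4747561509943.
Step 3: Hamming bound ⌊q^n / V_q(n,t)⌋ = ⌊4747561509943/91⌋ = 52171005603.
Step 4: Compare |C| = 87900793079 to 52171005603: violated.
The claimed |C| lies above the Hamming bound, so no 7-ary code of length 15 with d ≥ 3 can have 87900793079 codewords.


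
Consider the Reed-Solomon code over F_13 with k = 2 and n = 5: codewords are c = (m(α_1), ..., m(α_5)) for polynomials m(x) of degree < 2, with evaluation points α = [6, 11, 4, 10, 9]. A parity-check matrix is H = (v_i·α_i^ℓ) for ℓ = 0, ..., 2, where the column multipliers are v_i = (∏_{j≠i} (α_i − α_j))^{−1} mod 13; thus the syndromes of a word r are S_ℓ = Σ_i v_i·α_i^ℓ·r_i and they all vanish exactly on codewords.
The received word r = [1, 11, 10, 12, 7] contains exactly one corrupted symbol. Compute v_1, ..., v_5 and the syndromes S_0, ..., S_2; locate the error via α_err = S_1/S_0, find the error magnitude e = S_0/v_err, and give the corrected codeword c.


S = (8, 2, 7), error at position 4, error magnitude e = 3, c = [1, 11, 10, 9, 7].

Step 1: column multipliers v_i = (∏_{j≠i}(α_i − α_j))^{−1} mod 13.
  i = 1 (α = 6): (6−11)(6−4)(6−10)(6−9) = (−5)·2·(−4)·(−3) = −120 ≡ 10, so v_1 = 10^{−1} = 4 (mod 13).
  i = 2 (α = 11): (11−6)(11−4)(11−10)(11−9) = 5·7·1·2 = 70 ≡ 5, so v_2 = 5^{−1} = 8 (mod 13).
  i = 3 (α = 4): (4−6)(4−11)(4−10)(4−9) = (−2)·(−7)·(−6)·(−5) = 420 ≡ 4, so v_3 = 4^{−1} = 10 (mod 13).
  i = 4 (α = 10): (10−6)(10−11)(10−4)(10−9) = 4·(−1)·6·1 = −24 ≡ 2, so v_4 = 2^{−1} = 7 (mod 13).
  i = 5 (α = 9): (9−6)(9−11)(9−4)(9−10) = 3·(−2)·5·(−1) = 30 ≡ 4, so v_5 = 4^{−1} = 10 (mod 13).
  v = [4, 8, 10, 7, 10].
Step 2: syndromes of r = [1, 11, 10, 12, 7] (all sums mod 13).
  S_0 = Σ v_i r_i = 4·1 + 8·11 + 10·10 + 7·12 + 10·7 = 346 ≡ 8.
  S_1 = Σ v_i α_i r_i = 4·6·1 + 8·11·11 + 10·4·10 + 7·10·12 + 10·9·7 = 2862 ≡ 2.
  α_i^2 mod 13 = [10, 4, 3, 9, 3].
  S_2 = Σ v_i α_i^2 r_i = 4·10·1 + 8·4·11 + 10·3·10 + 7·9·12 + 10·3·7 = 1658 ≡ 7.
  S = (8, 2, 7) ≠ 0, so r is not a codeword (an error is present).
Step 3: locate the error. For a single error e at position i, S_ℓ = v_i·e·α_i^ℓ, so α_err = S_1/S_0.
  S_0^{−1} = 8^{−1} = 5 (mod 13), so α_err = 2·5 = 10 ≡ 10 = α_4. Error position i = 4.
  Consistency check: S_2/S_1 = 7·7 = 49 ≡ 10 = α_err ✓ (single-error assumption holds).
Step 4: error magnitude e = S_0/v_4 = S_0·∏_{j≠4}(α_4 − α_j) = 8·2 = 16 ≡ 3 (mod 13).
Step 5: correct position 4: c_4 = r_4 − e = 12 − 3 ≡ 9 (mod 13). Hence c = [1, 11, 10, 9, 7].
  Check: interpolating c through the α_i gives m(x) = 2 + 2·x (degree < 2) with m(α_i) = c_i for every i, so c is indeed a codeword.
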